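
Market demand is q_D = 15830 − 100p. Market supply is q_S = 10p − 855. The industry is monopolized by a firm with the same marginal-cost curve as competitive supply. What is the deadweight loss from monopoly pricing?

167.29

In inverse form: demand p = 158.3 − 0.01q, supply p = 85.5 + 0.1q.
Competitive equilibrium: 158.3 − 0.01q = 85.5 + 0.1q → q* = 661.8182, p* = 151.6818.
Marginal revenue: MR = 158.3 − 0.02q. Set MR = MC: 158.3 − 0.02q = 85.5 + 0.1q → q_m = 606.6667.
Price p_m = 158.3 − 0.01·606.6667 = 152.2333; MC(q_m) = 85.5 + 0.1·606.6667 = 146.1667.
Competitive q* = 661.8182, so Δq = 55.1515; wedge = 152.2333 − 146.1667 = 6.0666.
The triangle = ½ × 55.1515 × 6.0666 = 167.29.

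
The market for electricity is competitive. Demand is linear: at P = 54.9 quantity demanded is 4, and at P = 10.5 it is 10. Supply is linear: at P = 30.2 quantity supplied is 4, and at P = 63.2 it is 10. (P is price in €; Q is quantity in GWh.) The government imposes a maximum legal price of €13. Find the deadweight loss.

€163.97

Demand slope = (10.5 − 54.9)/(10 − 4) = −7.4, so P = 84.5 − 7.4Q.
Supply slope = (63.2 − 30.2)/(10 − 4) = 5.5, so P = 8.2 + 5.5Q.
Competitive equilibrium: 84.5 − 7.4Q = 8.2 + 5.5Q → Q* = 5.9147, P* = 40.731.
At the ceiling P = 13, quantity supplied = (13 − 8.2)/5.5 = 0.8727.
Willingness to pay at Q' = 0.8727: 84.5 − 7.4·0.8727 = 78.042.
ΔQ = 5.9147 − 0.8727 = 5.042; wedge = 78.042 − 13 = 65.042.
Deadweight loss = ½ × 5.042 × 65.042 = €163.97.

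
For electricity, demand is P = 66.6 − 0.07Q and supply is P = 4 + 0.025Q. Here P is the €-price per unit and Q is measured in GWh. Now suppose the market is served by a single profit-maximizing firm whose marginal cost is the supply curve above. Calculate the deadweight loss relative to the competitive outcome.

Competitive equilibrium: 66.6 − 0.07Q = 4 + 0.025Q → Q* = 658.94737, P* = 20.47368.
Marginal revenue: MR = 66.6 − 0.14Q. Set MR = MC: 66.6 − 0.14Q = 4 + 0.025Q → Q_m = 379.39394.
Price P_m = 66.6 − 0.07·379.39394 = 40.04242; MC(Q_m) = 4 + 0.025·379.39394 = 13.48485.
Competitive Q* = 658.94737, so ΔQ = 279.55343; wedge = 40.04242 − 13.48485 = 26.55757.
Welfare loss = ½ × 279.55343 × 26.55757 = €3712.13.

€3712.13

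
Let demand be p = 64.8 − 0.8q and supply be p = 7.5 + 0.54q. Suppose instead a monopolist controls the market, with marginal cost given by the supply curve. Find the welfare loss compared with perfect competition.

Competitive equilibrium: 64.8 − 0.8q = 7.5 + 0.54q → q* = 42.7612, p* = 30.591.
Marginal revenue: MR = 64.8 − 1.6q. Set MR = MC: 64.8 − 1.6q = 7.5 + 0.54q → q_m = 26.7757.
Price p_m = 64.8 − 0.8·26.7757 = 43.3794; MC(q_m) = 7.5 + 0.54·26.7757 = 21.9589.
Competitive q* = 42.7612, so Δq = 15.9855; wedge = 43.3794 − 21.9589 = 21.4205.
Welfare loss = ½ × 15.9855 × 21.4205 = 171.21.

171.21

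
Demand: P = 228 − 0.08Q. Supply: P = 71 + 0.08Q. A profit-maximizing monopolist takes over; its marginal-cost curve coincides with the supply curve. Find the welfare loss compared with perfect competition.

Competitive equilibrium: 228 − 0.08Q = 71 + 0.08Q → Q* = 981.25, P* = 149.5.
Marginal revenue: MR = 228 − 0.16Q. Set MR = MC: 228 − 0.16Q = 71 + 0.08Q → Q_m = 654.16667.
Price P_m = 228 − 0.08·654.16667 = 175.66667; MC(Q_m) = 71 + 0.08·654.16667 = 123.33333.
Competitive Q* = 981.25, so ΔQ = 327.08333; wedge = 175.66667 − 123.33333 = 52.33334.
Welfare loss = ½ × 327.08333 × 52.33334 = 8558.68.

8558.68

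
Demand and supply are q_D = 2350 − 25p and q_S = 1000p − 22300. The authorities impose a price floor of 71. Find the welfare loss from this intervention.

28244.09

In inverse form: demand p = 94 − 0.04q, supply p = 22.3 + 0.001q.
Competitive equilibrium: 94 − 0.04q = 22.3 + 0.001q → q* = 1748.7805, p* = 24.0488.
At the floor p = 71, quantity demanded = (94 − 71)/0.04 = 575.
Sellers' marginal cost at q' = 575: 22.3 + 0.001·575 = 22.875.
Δq = 1748.7805 − 575 = 1173.7805; wedge = 71 − 22.875 = 48.125.
DWL = ½ × 1173.7805 × 48.125 = 28244.09.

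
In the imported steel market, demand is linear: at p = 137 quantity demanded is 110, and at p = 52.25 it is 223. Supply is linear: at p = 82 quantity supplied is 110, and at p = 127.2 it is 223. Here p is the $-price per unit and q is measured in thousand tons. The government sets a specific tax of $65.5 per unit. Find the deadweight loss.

$1865.33 thousand

Demand slope = (52.25 − 137)/(223 − 110) = −0.75, so p = 219.5 − 0.75q.
Supply slope = (127.2 − 82)/(223 − 110) = 0.4, so p = 38 + 0.4q.
Competitive equilibrium: 219.5 − 0.75q = 38 + 0.4q → q* = 157.8261, p* = 101.1304.
With the tax, the buyer price exceeds the seller price by 65.5: (219.5 − 0.75q) − (38 + 0.4q) = 65.5 → q' = 100.8696.
Δq = 157.8261 − 100.8696 = 56.9565; the wedge equals the tax, 65.5.
The triangle = ½ × 56.9565 × 65.5 = $1865.33 thousand.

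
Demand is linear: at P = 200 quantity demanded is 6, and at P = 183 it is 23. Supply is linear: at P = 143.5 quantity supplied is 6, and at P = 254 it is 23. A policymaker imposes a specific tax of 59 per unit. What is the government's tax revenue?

334.33

Demand slope = (183 − 200)/(23 − 6) = −1, so P = 206 − Q.
Supply slope = (254 − 143.5)/(23 − 6) = 6.5, so P = 104.5 + 6.5Q.
Competitive equilibrium: 206 − Q = 104.5 + 6.5Q → Q* = 13.53333, P* = 192.46667.
With the tax, the buyer price exceeds the seller price by 59: (206 − Q) − (104.5 + 6.5Q) = 59 → Q' = 5.66667.
Tax revenue = 59 × 5.66667 = 334.33.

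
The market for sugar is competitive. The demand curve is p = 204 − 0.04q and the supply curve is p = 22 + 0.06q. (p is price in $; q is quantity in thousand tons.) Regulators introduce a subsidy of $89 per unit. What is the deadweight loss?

Competitive equilibrium: 204 − 0.04q = 22 + 0.06q → q* = 1820, p* = 131.2.
The subsidy lowers effective supply by 89: p = 0.06q − 67.
New quantity: 204 − 0.04q = 0.06q − 67 → q' = 2710.
Overproduction Δq = 2710 − 1820 = 890; wedge = subsidy = 89.
The triangle = ½ × 890 × 89 = $39605 thousand.

$39605 thousand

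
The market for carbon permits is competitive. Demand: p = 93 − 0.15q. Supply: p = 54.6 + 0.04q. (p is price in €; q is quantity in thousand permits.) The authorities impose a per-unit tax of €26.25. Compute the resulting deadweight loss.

Competitive equilibrium: 93 − 0.15q = 54.6 + 0.04q → q* = 202.1053, p* = 62.6842.
With the tax, the buyer price exceeds the seller price by 26.25: (93 − 0.15q) − (54.6 + 0.04q) = 26.25 → q' = 63.9474.
Δq = 202.1053 − 63.9474 = 138.1579; the wedge equals the tax, 26.25.
Welfare loss = ½ × 138.1579 × 26.25 = €1813.32 thousand.

€1813.32 thousand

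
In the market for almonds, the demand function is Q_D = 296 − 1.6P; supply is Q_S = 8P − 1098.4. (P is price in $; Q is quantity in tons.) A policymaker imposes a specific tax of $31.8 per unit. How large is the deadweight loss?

In inverse form: demand P = 185 − 0.625Q, supply P = 137.3 + 0.125Q.
Competitive equilibrium: 185 − 0.625Q = 137.3 + 0.125Q → Q* = 63.6, P* = 145.25.
With the tax, the buyer price exceeds the seller price by 31.8: (185 − 0.625Q) − (137.3 + 0.125Q) = 31.8 → Q' = 21.2.
ΔQ = 63.6 − 21.2 = 42.4; the wedge equals the tax, 31.8.
Welfare loss = ½ × 42.4 × 31.8 = $674.16.

$674.16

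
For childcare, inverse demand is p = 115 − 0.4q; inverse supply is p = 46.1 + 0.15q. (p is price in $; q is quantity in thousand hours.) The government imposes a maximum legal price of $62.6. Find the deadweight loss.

Competitive equilibrium: 115 − 0.4q = 46.1 + 0.15q → q* = 125.2727, p* = 64.8909.
At the ceiling p = 62.6, quantity supplied = (62.6 − 46.1)/0.15 = 110.
Willingness to pay at q' = 110: 115 − 0.4·110 = 71.
Δq = 125.2727 − 110 = 15.2727; wedge = 71 − 62.6 = 8.4.
Welfare loss = ½ × 15.2727 × 8.4 = $64.15 thousand.

$64.15 thousand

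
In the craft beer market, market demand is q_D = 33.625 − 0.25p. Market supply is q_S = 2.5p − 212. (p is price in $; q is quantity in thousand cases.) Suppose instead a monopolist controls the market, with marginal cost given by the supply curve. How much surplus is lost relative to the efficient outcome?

$63.65 thousand

In inverse form: demand p = 134.5 − 4q, supply p = 84.8 + 0.4q.
Competitive equilibrium: 134.5 − 4q = 84.8 + 0.4q → q* = 11.2955, p* = 89.3182.
Marginal revenue: MR = 134.5 − 8q. Set MR = MC: 134.5 − 8q = 84.8 + 0.4q → q_m = 5.9167.
Price p_m = 134.5 − 4·5.9167 = 110.8332; MC(q_m) = 84.8 + 0.4·5.9167 = 87.1667.
Competitive q* = 11.2955, so Δq = 5.3788; wedge = 110.8332 − 87.1667 = 23.6665.
DWL = ½ × 5.3788 × 23.6665 = $63.65 thousand.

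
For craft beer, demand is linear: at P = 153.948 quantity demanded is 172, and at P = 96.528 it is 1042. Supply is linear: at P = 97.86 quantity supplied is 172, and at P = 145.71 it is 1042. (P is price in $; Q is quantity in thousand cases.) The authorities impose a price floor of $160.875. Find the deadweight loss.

$19552.56 thousand

Demand slope = (96.528 − 153.948)/(1042 − 172) = −0.066, so P = 165.3 − 0.066Q.
Supply slope = (145.71 − 97.86)/(1042 − 172) = 0.055, so P = 88.4 + 0.055Q.
Competitive equilibrium: 165.3 − 0.066Q = 88.4 + 0.055Q → Q* = 635.5372, P* = 123.3545.
At the floor P = 160.875, quantity demanded = (165.3 − 160.875)/0.066 = 67.0455.
Sellers' marginal cost at Q' = 67.0455: 88.4 + 0.055·67.0455 = 92.0875.
ΔQ = 635.5372 − 67.0455 = 568.4917; wedge = 160.875 − 92.0875 = 68.7875.
DWL = ½ × 568.4917 × 68.7875 = $19552.56 thousand.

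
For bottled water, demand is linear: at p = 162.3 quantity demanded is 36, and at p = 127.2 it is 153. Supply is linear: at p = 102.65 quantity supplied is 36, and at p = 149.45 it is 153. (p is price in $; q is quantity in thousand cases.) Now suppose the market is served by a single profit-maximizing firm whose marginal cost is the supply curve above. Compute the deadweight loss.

$462.83 thousand

Demand slope = (127.2 − 162.3)/(153 − 36) = −0.3, so p = 173.1 − 0.3q.
Supply slope = (149.45 − 102.65)/(153 − 36) = 0.4, so p = 88.25 + 0.4q.
Competitive equilibrium: 173.1 − 0.3q = 88.25 + 0.4q → q* = 121.2143, p* = 136.7357.
Marginal revenue: MR = 173.1 − 0.6q. Set MR = MC: 173.1 − 0.6q = 88.25 + 0.4q → q_m = 84.85.
Price p_m = 173.1 − 0.3·84.85 = 147.645; MC(q_m) = 88.25 + 0.4·84.85 = 122.19.
Competitive q* = 121.2143, so Δq = 36.3643; wedge = 147.645 − 122.19 = 25.455.
Welfare loss = ½ × 36.3643 × 25.455 = $462.83 thousand.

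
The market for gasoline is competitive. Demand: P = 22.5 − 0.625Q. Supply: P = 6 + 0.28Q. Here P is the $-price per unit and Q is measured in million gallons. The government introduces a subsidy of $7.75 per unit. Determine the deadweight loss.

Competitive equilibrium: 22.5 − 0.625Q = 6 + 0.28Q → Q* = 18.232, P* = 11.105.
The subsidy lowers effective supply by 7.75: P = 0.28Q − 1.75.
New quantity: 22.5 − 0.625Q = 0.28Q − 1.75 → Q' = 26.7956.
Overproduction ΔQ = 26.7956 − 18.232 = 8.5636; wedge = subsidy = 7.75.
Welfare loss = ½ × 8.5636 × 7.75 = $33.18 million.

$33.18 million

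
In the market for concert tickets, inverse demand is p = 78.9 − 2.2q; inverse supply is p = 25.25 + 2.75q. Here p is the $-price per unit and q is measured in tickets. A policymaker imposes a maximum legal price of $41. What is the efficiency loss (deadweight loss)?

Competitive equilibrium: 78.9 − 2.2q = 25.25 + 2.75q → q* = 10.8384, p* = 55.0556.
At the ceiling p = 41, quantity supplied = (41 − 25.25)/2.75 = 5.7273.
Willingness to pay at q' = 5.7273: 78.9 − 2.2·5.7273 = 66.2999.
Δq = 10.8384 − 5.7273 = 5.1111; wedge = 66.2999 − 41 = 25.2999.
DWL = ½ × 5.1111 × 25.2999 = $64.66.

$64.66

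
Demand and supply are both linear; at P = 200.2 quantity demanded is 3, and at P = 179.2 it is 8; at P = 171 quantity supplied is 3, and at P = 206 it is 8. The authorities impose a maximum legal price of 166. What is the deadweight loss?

Demand slope = (179.2 − 200.2)/(8 − 3) = −4.2, so P = 212.8 − 4.2Q.
Supply slope = (206 − 171)/(8 − 3) = 7, so P = 150 + 7Q.
Competitive equilibrium: 212.8 − 4.2Q = 150 + 7Q → Q* = 5.6071, P* = 189.25.
At the ceiling P = 166, quantity supplied = (166 − 150)/7 = 2.2857.
Willingness to pay at Q' = 2.2857: 212.8 − 4.2·2.2857 = 203.2001.
ΔQ = 5.6071 − 2.2857 = 3.3214; wedge = 203.2001 − 166 = 37.2001.
The triangle = ½ × 3.3214 × 37.2001 = 61.78.

61.78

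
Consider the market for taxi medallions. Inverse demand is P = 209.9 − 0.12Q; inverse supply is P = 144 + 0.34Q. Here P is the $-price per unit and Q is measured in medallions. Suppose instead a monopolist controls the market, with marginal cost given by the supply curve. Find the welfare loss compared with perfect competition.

$202.06

Competitive equilibrium: 209.9 − 0.12Q = 144 + 0.34Q → Q* = 143.2609, P* = 192.7087.
Marginal revenue: MR = 209.9 − 0.24Q. Set MR = MC: 209.9 − 0.24Q = 144 + 0.34Q → Q_m = 113.6207.
Price P_m = 209.9 − 0.12·113.6207 = 196.2655; MC(Q_m) = 144 + 0.34·113.6207 = 182.631.
Competitive Q* = 143.2609, so ΔQ = 29.6402; wedge = 196.2655 − 182.631 = 13.6345.
Deadweight loss = ½ × 29.6402 × 13.6345 = $202.06.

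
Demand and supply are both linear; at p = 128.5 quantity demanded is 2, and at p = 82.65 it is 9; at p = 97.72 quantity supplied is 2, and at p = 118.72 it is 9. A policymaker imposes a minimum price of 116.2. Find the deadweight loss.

8.64

Demand slope = (82.65 − 128.5)/(9 − 2) = −6.55, so p = 141.6 − 6.55q.
Supply slope = (118.72 − 97.72)/(9 − 2) = 3, so p = 91.72 + 3q.
Competitive equilibrium: 141.6 − 6.55q = 91.72 + 3q → q* = 5.223, p* = 107.3891.
At the floor p = 116.2, quantity demanded = (141.6 − 116.2)/6.55 = 3.8779.
Sellers' marginal cost at q' = 3.8779: 91.72 + 3·3.8779 = 103.3537.
Δq = 5.223 − 3.8779 = 1.3451; wedge = 116.2 − 103.3537 = 12.8463.
Welfare loss = ½ × 1.3451 × 12.8463 = 8.64.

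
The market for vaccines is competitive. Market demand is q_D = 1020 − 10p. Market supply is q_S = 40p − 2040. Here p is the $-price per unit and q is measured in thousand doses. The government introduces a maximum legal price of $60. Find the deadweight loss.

In inverse form: demand p = 102 − 0.1q, supply p = 51 + 0.025q.
Competitive equilibrium: 102 − 0.1q = 51 + 0.025q → q* = 408, p* = 61.2.
At the ceiling p = 60, quantity supplied = (60 − 51)/0.025 = 360.
Willingness to pay at q' = 360: 102 − 0.1·360 = 66.
Δq = 408 − 360 = 48; wedge = 66 − 60 = 6.
The triangle = ½ × 48 × 6 = $144 thousand.

$144 thousand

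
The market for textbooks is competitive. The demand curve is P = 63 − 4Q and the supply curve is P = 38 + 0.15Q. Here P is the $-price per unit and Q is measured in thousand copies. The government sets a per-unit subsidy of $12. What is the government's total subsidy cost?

$106.99 thousand

Competitive equilibrium: 63 − 4Q = 38 + 0.15Q → Q* = 6.0241, P* = 38.9036.
The subsidy lowers effective supply by 12: P = 26 + 0.15Q.
New quantity: 63 − 4Q = 26 + 0.15Q → Q' = 8.9157.
Total subsidy cost = 12 × 8.9157 = $106.99 thousand.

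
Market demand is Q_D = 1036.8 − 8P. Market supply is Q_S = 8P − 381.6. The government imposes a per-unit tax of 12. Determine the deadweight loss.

288

In inverse form: demand P = 129.6 − 0.125Q, supply P = 47.7 + 0.125Q.
Competitive equilibrium: 129.6 − 0.125Q = 47.7 + 0.125Q → Q* = 327.6, P* = 88.65.
With the tax, the buyer price exceeds the seller price by 12: (129.6 − 0.125Q) − (47.7 + 0.125Q) = 12 → Q' = 279.6.
ΔQ = 327.6 − 279.6 = 48; the wedge equals the tax, 12.
DWL = ½ × 48 × 12 = 288.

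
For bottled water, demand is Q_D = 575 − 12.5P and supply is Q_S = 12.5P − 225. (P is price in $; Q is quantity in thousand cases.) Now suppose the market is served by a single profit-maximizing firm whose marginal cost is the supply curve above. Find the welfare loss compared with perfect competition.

$272.22 thousand

In inverse form: demand P = 46 − 0.08Q, supply P = 18 + 0.08Q.
Competitive equilibrium: 46 − 0.08Q = 18 + 0.08Q → Q* = 175, P* = 32.
Marginal revenue: MR = 46 − 0.16Q. Set MR = MC: 46 − 0.16Q = 18 + 0.08Q → Q_m = 116.6667.
Price P_m = 46 − 0.08·116.6667 = 36.6667; MC(Q_m) = 18 + 0.08·116.6667 = 27.3333.
Competitive Q* = 175, so ΔQ = 58.3333; wedge = 36.6667 − 27.3333 = 9.3334.
Deadweight loss = ½ × 58.3333 × 9.3334 = $272.22 thousand.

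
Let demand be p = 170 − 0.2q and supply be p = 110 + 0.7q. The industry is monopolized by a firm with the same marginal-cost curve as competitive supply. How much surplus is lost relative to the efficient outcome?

66.12

Competitive equilibrium: 170 − 0.2q = 110 + 0.7q → q* = 66.6667, p* = 156.6667.
Marginal revenue: MR = 170 − 0.4q. Set MR = MC: 170 − 0.4q = 110 + 0.7q → q_m = 54.5455.
Price p_m = 170 − 0.2·54.5455 = 159.0909; MC(q_m) = 110 + 0.7·54.5455 = 148.1819.
Competitive q* = 66.6667, so Δq = 12.1212; wedge = 159.0909 − 148.1819 = 10.909.
The triangle = ½ × 12.1212 × 10.909 = 66.12.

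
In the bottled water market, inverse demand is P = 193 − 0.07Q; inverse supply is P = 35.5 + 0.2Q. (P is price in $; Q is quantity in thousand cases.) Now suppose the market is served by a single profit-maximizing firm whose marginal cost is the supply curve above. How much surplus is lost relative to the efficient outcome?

$1947.18 thousand

Competitive equilibrium: 193 − 0.07Q = 35.5 + 0.2Q → Q* = 583.33333, P* = 152.16667.
Marginal revenue: MR = 193 − 0.14Q. Set MR = MC: 193 − 0.14Q = 35.5 + 0.2Q → Q_m = 463.23529.
Price P_m = 193 − 0.07·463.23529 = 160.57353; MC(Q_m) = 35.5 + 0.2·463.23529 = 128.14706.
Competitive Q* = 583.33333, so ΔQ = 120.09804; wedge = 160.57353 − 128.14706 = 32.42647.
Welfare loss = ½ × 120.09804 × 32.42647 = $1947.18 thousand.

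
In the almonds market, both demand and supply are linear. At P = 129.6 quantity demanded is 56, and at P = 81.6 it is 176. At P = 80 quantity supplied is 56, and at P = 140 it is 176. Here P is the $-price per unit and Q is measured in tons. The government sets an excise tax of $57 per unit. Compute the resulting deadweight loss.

$1805

Demand slope = (81.6 − 129.6)/(176 − 56) = −0.4, so P = 152 − 0.4Q.
Supply slope = (140 − 80)/(176 − 56) = 0.5, so P = 52 + 0.5Q.
Competitive equilibrium: 152 − 0.4Q = 52 + 0.5Q → Q* = 111.1111, P* = 107.5556.
With the tax, the buyer price exceeds the seller price by 57: (152 − 0.4Q) − (52 + 0.5Q) = 57 → Q' = 47.7778.
ΔQ = 111.1111 − 47.7778 = 63.3333; the wedge equals the tax, 57.
Deadweight loss = ½ × 63.3333 × 57 = $1805.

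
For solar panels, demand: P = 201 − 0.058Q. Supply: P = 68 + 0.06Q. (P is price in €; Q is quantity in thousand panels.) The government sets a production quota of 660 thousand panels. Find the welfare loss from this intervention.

€12873.79 thousand

Competitive equilibrium: 201 − 0.058Q = 68 + 0.06Q → Q* = 1127.1186, P* = 135.6271.
At Q = 660: demand price = 201 − 0.058·660 = 162.72; supply price = 68 + 0.06·660 = 107.6.
ΔQ = 1127.1186 − 660 = 467.1186; wedge = 162.72 − 107.6 = 55.12.
Deadweight loss = ½ × 467.1186 × 55.12 = €12873.79 thousand.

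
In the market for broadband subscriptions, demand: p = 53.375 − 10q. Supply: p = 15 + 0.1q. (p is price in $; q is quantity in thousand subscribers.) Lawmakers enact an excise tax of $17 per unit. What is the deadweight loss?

Competitive equilibrium: 53.375 − 10q = 15 + 0.1q → q* = 3.7995, p* = 15.38.
With the tax, the buyer price exceeds the seller price by 17: (53.375 − 10q) − (15 + 0.1q) = 17 → q' = 2.1163.
Δq = 3.7995 − 2.1163 = 1.6832; the wedge equals the tax, 17.
DWL = ½ × 1.6832 × 17 = $14.31 thousand.

$14.31 thousand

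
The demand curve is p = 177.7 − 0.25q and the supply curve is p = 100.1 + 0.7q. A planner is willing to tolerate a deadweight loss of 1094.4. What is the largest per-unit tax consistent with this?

45.6

Competitive equilibrium: 177.7 − 0.25q = 100.1 + 0.7q → q* = 81.6842, p* = 157.2789.
A tax t gives Δq = t/0.95 and wedge t, so DWL = t²/1.9.
t²/1.9 = 1094.4 → t² = 2079.36 → t = 45.6.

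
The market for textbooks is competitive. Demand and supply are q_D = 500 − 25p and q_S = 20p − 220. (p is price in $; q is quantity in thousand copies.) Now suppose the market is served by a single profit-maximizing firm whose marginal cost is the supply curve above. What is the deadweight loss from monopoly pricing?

In inverse form: demand p = 20 − 0.04q, supply p = 11 + 0.05q.
Competitive equilibrium: 20 − 0.04q = 11 + 0.05q → q* = 100, p* = 16.
Marginal revenue: MR = 20 − 0.08q. Set MR = MC: 20 − 0.08q = 11 + 0.05q → q_m = 69.2308.
Price p_m = 20 − 0.04·69.2308 = 17.2308; MC(q_m) = 11 + 0.05·69.2308 = 14.4615.
Competitive q* = 100, so Δq = 30.7692; wedge = 17.2308 − 14.4615 = 2.7693.
The triangle = ½ × 30.7692 × 2.7693 = $42.60 thousand.

$42.60 thousand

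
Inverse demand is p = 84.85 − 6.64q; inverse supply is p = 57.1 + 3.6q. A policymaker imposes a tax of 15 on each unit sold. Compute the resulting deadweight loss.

Competitive equilibrium: 84.85 − 6.64q = 57.1 + 3.6q → q* = 2.71, p* = 66.8559.
With the tax, the buyer price exceeds the seller price by 15: (84.85 − 6.64q) − (57.1 + 3.6q) = 15 → q' = 1.2451.
Δq = 2.71 − 1.2451 = 1.4649; the wedge equals the tax, 15.
Welfare loss = ½ × 1.4649 × 15 = 10.99.

10.99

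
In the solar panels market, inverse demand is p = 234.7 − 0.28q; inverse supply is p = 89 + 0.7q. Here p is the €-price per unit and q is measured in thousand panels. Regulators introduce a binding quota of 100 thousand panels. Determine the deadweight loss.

€1160.86 thousand

Competitive equilibrium: 234.7 − 0.28q = 89 + 0.7q → q* = 148.6735, p* = 193.0714.
At q = 100: demand price = 234.7 − 0.28·100 = 206.7; supply price = 89 + 0.7·100 = 159.
Δq = 148.6735 − 100 = 48.6735; wedge = 206.7 − 159 = 47.7.
Deadweight loss = ½ × 48.6735 × 47.7 = €1160.86 thousand.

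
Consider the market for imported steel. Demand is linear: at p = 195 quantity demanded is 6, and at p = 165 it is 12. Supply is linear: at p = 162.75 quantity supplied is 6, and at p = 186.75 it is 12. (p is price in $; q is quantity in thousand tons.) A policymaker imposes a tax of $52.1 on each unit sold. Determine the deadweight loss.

Demand slope = (165 − 195)/(12 − 6) = −5, so p = 225 − 5q.
Supply slope = (186.75 − 162.75)/(12 − 6) = 4, so p = 138.75 + 4q.
Competitive equilibrium: 225 − 5q = 138.75 + 4q → q* = 9.5833, p* = 177.0833.
With the tax, the buyer price exceeds the seller price by 52.1: (225 − 5q) − (138.75 + 4q) = 52.1 → q' = 3.7944.
Δq = 9.5833 − 3.7944 = 5.7889; the wedge equals the tax, 52.1.
Deadweight loss = ½ × 5.7889 × 52.1 = $150.80 thousand.

$150.80 thousand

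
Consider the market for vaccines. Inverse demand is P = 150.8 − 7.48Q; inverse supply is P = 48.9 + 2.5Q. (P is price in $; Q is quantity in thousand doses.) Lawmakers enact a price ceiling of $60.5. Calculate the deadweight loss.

$154.84 thousand

Competitive equilibrium: 150.8 − 7.48Q = 48.9 + 2.5Q → Q* = 10.2104, P* = 74.4261.
At the ceiling P = 60.5, quantity supplied = (60.5 − 48.9)/2.5 = 4.64.
Willingness to pay at Q' = 4.64: 150.8 − 7.48·4.64 = 116.0928.
ΔQ = 10.2104 − 4.64 = 5.5704; wedge = 116.0928 − 60.5 = 55.5928.
DWL = ½ × 5.5704 × 55.5928 = $154.84 thousand.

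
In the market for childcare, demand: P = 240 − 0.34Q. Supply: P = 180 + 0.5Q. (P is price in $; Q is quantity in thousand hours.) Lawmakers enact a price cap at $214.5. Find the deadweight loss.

$2.48 thousand

Competitive equilibrium: 240 − 0.34Q = 180 + 0.5Q → Q* = 71.4286, P* = 215.7143.
At the ceiling P = 214.5, quantity supplied = (214.5 − 180)/0.5 = 69.
Willingness to pay at Q' = 69: 240 − 0.34·69 = 216.54.
ΔQ = 71.4286 − 69 = 2.4286; wedge = 216.54 − 214.5 = 2.04.
Welfare loss = ½ × 2.4286 × 2.04 = $2.48 thousand.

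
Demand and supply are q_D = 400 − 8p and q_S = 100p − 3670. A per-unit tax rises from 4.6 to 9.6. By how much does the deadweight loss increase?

In inverse form: demand p = 50 − 0.125q, supply p = 36.7 + 0.01q.
Competitive equilibrium: 50 − 0.125q = 36.7 + 0.01q → q* = 98.5185, p* = 37.6852.
For a per-unit tax t: Δq = t/0.135, so DWL = ½·t·(t/0.135) = t²/0.27.
At t = 4.6: DWL = 78.37. At t = 9.6: DWL = 341.333.
Increase = 341.333 − 78.37 = 262.96.

262.96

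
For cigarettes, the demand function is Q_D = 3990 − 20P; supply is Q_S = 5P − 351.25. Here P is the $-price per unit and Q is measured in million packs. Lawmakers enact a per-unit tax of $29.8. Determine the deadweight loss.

In inverse form: demand P = 199.5 − 0.05Q, supply P = 70.25 + 0.2Q.
Competitive equilibrium: 199.5 − 0.05Q = 70.25 + 0.2Q → Q* = 517, P* = 173.65.
With the tax, the buyer price exceeds the seller price by 29.8: (199.5 − 0.05Q) − (70.25 + 0.2Q) = 29.8 → Q' = 397.8.
ΔQ = 517 − 397.8 = 119.2; the wedge equals the tax, 29.8.
Deadweight loss = ½ × 119.2 × 29.8 = $1776.08 million.

$1776.08 million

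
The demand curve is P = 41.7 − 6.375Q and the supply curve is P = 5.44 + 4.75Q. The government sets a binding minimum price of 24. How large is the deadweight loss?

1.30

Competitive equilibrium: 41.7 − 6.375Q = 5.44 + 4.75Q → Q* = 3.2593, P* = 20.9218.
At the floor P = 24, quantity demanded = (41.7 − 24)/6.375 = 2.7765.
Sellers' marginal cost at Q' = 2.7765: 5.44 + 4.75·2.7765 = 18.6284.
ΔQ = 3.2593 − 2.7765 = 0.4828; wedge = 24 − 18.6284 = 5.3716.
The triangle = ½ × 0.4828 × 5.3716 = 1.30.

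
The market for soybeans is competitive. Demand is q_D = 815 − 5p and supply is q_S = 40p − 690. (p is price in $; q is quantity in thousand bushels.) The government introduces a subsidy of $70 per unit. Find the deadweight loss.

In inverse form: demand p = 163 − 0.2q, supply p = 17.25 + 0.025q.
Competitive equilibrium: 163 − 0.2q = 17.25 + 0.025q → q* = 647.7778, p* = 33.4444.
The subsidy lowers effective supply by 70: p = 0.025q − 52.75.
New quantity: 163 − 0.2q = 0.025q − 52.75 → q' = 958.8889.
Overproduction Δq = 958.8889 − 647.7778 = 311.1111; wedge = subsidy = 70.
Deadweight loss = ½ × 311.1111 × 70 = $10888.89 thousand.

$10888.89 thousand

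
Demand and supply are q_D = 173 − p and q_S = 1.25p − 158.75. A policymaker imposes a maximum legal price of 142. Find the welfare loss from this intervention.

41.68

In inverse form: demand p = 173 − q, supply p = 127 + 0.8q.
Competitive equilibrium: 173 − q = 127 + 0.8q → q* = 25.5556, p* = 147.4444.
At the ceiling p = 142, quantity supplied = (142 − 127)/0.8 = 18.75.
Willingness to pay at q' = 18.75: 173 − 1·18.75 = 154.25.
Δq = 25.5556 − 18.75 = 6.8056; wedge = 154.25 − 142 = 12.25.
Deadweight loss = ½ × 6.8056 × 12.25 = 41.68.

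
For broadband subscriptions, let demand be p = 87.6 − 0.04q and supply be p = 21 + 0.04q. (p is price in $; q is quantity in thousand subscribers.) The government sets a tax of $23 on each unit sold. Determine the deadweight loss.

Competitive equilibrium: 87.6 − 0.04q = 21 + 0.04q → q* = 832.5, p* = 54.3.
With the tax, the buyer price exceeds the seller price by 23: (87.6 − 0.04q) − (21 + 0.04q) = 23 → q' = 545.
Δq = 832.5 − 545 = 287.5; the wedge equals the tax, 23.
DWL = ½ × 287.5 × 23 = $3306.25 thousand.

$3306.25 thousand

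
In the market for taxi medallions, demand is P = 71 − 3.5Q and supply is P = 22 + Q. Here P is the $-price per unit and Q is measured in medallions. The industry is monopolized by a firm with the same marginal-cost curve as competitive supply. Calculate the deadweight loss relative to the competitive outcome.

$51.06

Competitive equilibrium: 71 − 3.5Q = 22 + Q → Q* = 10.8889, P* = 32.8889.
Marginal revenue: MR = 71 − 7Q. Set MR = MC: 71 − 7Q = 22 + Q → Q_m = 6.125.
Price P_m = 71 − 3.5·6.125 = 49.5625; MC(Q_m) = 22 + 1·6.125 = 28.125.
Competitive Q* = 10.8889, so ΔQ = 4.7639; wedge = 49.5625 − 28.125 = 21.4375.
Deadweight loss = ½ × 4.7639 × 21.4375 = $51.06.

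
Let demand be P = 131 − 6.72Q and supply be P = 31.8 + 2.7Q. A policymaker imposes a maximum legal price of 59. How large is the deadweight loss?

Competitive equilibrium: 131 − 6.72Q = 31.8 + 2.7Q → Q* = 10.5308, P* = 60.2331.
At the ceiling P = 59, quantity supplied = (59 − 31.8)/2.7 = 10.0741.
Willingness to pay at Q' = 10.0741: 131 − 6.72·10.0741 = 63.302.
ΔQ = 10.5308 − 10.0741 = 0.4567; wedge = 63.302 − 59 = 4.302.
Welfare loss = ½ × 0.4567 × 4.302 = 0.98.

0.98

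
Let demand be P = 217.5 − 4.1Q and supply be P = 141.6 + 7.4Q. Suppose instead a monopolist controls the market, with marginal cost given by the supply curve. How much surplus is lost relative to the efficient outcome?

17.30

Competitive equilibrium: 217.5 − 4.1Q = 141.6 + 7.4Q → Q* = 6.6, P* = 190.44.
Marginal revenue: MR = 217.5 − 8.2Q. Set MR = MC: 217.5 − 8.2Q = 141.6 + 7.4Q → Q_m = 4.8654.
Price P_m = 217.5 − 4.1·4.8654 = 197.5519; MC(Q_m) = 141.6 + 7.4·4.8654 = 177.604.
Competitive Q* = 6.6, so ΔQ = 1.7346; wedge = 197.5519 − 177.604 = 19.9479.
Deadweight loss = ½ × 1.7346 × 19.9479 = 17.30.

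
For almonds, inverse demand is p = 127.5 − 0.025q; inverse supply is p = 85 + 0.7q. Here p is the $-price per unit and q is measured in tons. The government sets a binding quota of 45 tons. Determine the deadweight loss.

$67.25

Competitive equilibrium: 127.5 − 0.025q = 85 + 0.7q → q* = 58.6207, p* = 126.0345.
At q = 45: demand price = 127.5 − 0.025·45 = 126.375; supply price = 85 + 0.7·45 = 116.5.
Δq = 58.6207 − 45 = 13.6207; wedge = 126.375 − 116.5 = 9.875.
Deadweight loss = ½ × 13.6207 × 9.875 = $67.25.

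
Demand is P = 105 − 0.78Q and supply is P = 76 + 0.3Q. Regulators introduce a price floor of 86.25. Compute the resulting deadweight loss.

Competitive equilibrium: 105 − 0.78Q = 76 + 0.3Q → Q* = 26.8519, P* = 84.0556.
At the floor P = 86.25, quantity demanded = (105 − 86.25)/0.78 = 24.0385.
Sellers' marginal cost at Q' = 24.0385: 76 + 0.3·24.0385 = 83.2116.
ΔQ = 26.8519 − 24.0385 = 2.8134; wedge = 86.25 − 83.2116 = 3.0384.
DWL = ½ × 2.8134 × 3.0384 = 4.27.

4.27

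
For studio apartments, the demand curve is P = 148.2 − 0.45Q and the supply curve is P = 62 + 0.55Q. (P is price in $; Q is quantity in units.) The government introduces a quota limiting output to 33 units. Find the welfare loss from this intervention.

$1415.12

Competitive equilibrium: 148.2 − 0.45Q = 62 + 0.55Q → Q* = 86.2, P* = 109.41.
At Q = 33: demand price = 148.2 − 0.45·33 = 133.35; supply price = 62 + 0.55·33 = 80.15.
ΔQ = 86.2 − 33 = 53.2; wedge = 133.35 − 80.15 = 53.2.
Welfare loss = ½ × 53.2 × 53.2 = $1415.12.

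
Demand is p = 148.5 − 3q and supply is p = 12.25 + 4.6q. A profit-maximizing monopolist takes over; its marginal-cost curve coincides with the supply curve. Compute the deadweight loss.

97.83

Competitive equilibrium: 148.5 − 3q = 12.25 + 4.6q → q* = 17.9276, p* = 94.7171.
Marginal revenue: MR = 148.5 − 6q. Set MR = MC: 148.5 − 6q = 12.25 + 4.6q → q_m = 12.8538.
Price p_m = 148.5 − 3·12.8538 = 109.9386; MC(q_m) = 12.25 + 4.6·12.8538 = 71.3775.
Competitive q* = 17.9276, so Δq = 5.0738; wedge = 109.9386 − 71.3775 = 38.5611.
The triangle = ½ × 5.0738 × 38.5611 = 97.83.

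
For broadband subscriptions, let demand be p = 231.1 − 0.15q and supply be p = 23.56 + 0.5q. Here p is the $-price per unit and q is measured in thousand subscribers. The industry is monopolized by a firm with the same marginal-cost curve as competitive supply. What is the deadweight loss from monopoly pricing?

Competitive equilibrium: 231.1 − 0.15q = 23.56 + 0.5q → q* = 319.2923, p* = 183.2062.
Marginal revenue: MR = 231.1 − 0.3q. Set MR = MC: 231.1 − 0.3q = 23.56 + 0.5q → q_m = 259.425.
Price p_m = 231.1 − 0.15·259.425 = 192.1863; MC(q_m) = 23.56 + 0.5·259.425 = 153.2725.
Competitive q* = 319.2923, so Δq = 59.8673; wedge = 192.1863 − 153.2725 = 38.9138.
Deadweight loss = ½ × 59.8673 × 38.9138 = $1164.83 thousand.

$1164.83 thousand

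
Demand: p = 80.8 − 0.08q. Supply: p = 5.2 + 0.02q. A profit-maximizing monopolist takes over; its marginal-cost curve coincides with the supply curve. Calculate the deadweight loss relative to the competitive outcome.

Competitive equilibrium: 80.8 − 0.08q = 5.2 + 0.02q → q* = 756, p* = 20.32.
Marginal revenue: MR = 80.8 − 0.16q. Set MR = MC: 80.8 − 0.16q = 5.2 + 0.02q → q_m = 420.
Price p_m = 80.8 − 0.08·420 = 47.2; MC(q_m) = 5.2 + 0.02·420 = 13.6.
Competitive q* = 756, so Δq = 336; wedge = 47.2 − 13.6 = 33.6.
Welfare loss = ½ × 336 × 33.6 = 5644.80.

5644.80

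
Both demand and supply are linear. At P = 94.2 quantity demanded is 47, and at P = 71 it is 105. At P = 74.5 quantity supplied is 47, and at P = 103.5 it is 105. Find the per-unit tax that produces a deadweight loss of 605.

33

Demand slope = (71 − 94.2)/(105 − 47) = −0.4, so P = 113 − 0.4Q.
Supply slope = (103.5 − 74.5)/(105 − 47) = 0.5, so P = 51 + 0.5Q.
Competitive equilibrium: 113 − 0.4Q = 51 + 0.5Q → Q* = 68.8889, P* = 85.4444.
A tax t gives ΔQ = t/0.9 and wedge t, so DWL = t²/1.8.
t²/1.8 = 605 → t² = 1089 → t = 33.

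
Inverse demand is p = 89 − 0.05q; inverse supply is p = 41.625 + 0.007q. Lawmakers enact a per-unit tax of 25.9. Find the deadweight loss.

Competitive equilibrium: 89 − 0.05q = 41.625 + 0.007q → q* = 831.1404, p* = 47.443.
With the tax, the buyer price exceeds the seller price by 25.9: (89 − 0.05q) − (41.625 + 0.007q) = 25.9 → q' = 376.7544.
Δq = 831.1404 − 376.7544 = 454.386; the wedge equals the tax, 25.9.
Welfare loss = ½ × 454.386 × 25.9 = 5884.30.

5884.30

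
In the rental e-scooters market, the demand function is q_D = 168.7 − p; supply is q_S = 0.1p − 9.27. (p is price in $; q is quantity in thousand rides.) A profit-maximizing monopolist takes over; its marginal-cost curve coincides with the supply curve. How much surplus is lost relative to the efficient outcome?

In inverse form: demand p = 168.7 − q, supply p = 92.7 + 10q.
Competitive equilibrium: 168.7 − q = 92.7 + 10q → q* = 6.9091, p* = 161.7909.
Marginal revenue: MR = 168.7 − 2q. Set MR = MC: 168.7 − 2q = 92.7 + 10q → q_m = 6.3333.
Price p_m = 168.7 − 1·6.3333 = 162.3667; MC(q_m) = 92.7 + 10·6.3333 = 156.033.
Competitive q* = 6.9091, so Δq = 0.5758; wedge = 162.3667 − 156.033 = 6.3337.
Deadweight loss = ½ × 0.5758 × 6.3337 = $1.82 thousand.

$1.82 thousand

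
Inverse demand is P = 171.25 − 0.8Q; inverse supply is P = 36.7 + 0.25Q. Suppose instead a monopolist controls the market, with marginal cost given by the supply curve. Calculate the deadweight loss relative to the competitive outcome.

Competitive equilibrium: 171.25 − 0.8Q = 36.7 + 0.25Q → Q* = 128.14286, P* = 68.73571.
Marginal revenue: MR = 171.25 − 1.6Q. Set MR = MC: 171.25 − 1.6Q = 36.7 + 0.25Q → Q_m = 72.72973.
Price P_m = 171.25 − 0.8·72.72973 = 113.06622; MC(Q_m) = 36.7 + 0.25·72.72973 = 54.88243.
Competitive Q* = 128.14286, so ΔQ = 55.41313; wedge = 113.06622 − 54.88243 = 58.18379.
Deadweight loss = ½ × 55.41313 × 58.18379 = 1612.07.

1612.07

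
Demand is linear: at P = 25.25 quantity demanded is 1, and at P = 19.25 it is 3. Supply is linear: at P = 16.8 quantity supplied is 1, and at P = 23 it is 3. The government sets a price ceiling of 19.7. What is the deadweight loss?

0.62

Demand slope = (19.25 − 25.25)/(3 − 1) = −3, so P = 28.25 − 3Q.
Supply slope = (23 − 16.8)/(3 − 1) = 3.1, so P = 13.7 + 3.1Q.
Competitive equilibrium: 28.25 − 3Q = 13.7 + 3.1Q → Q* = 2.3852, P* = 21.0943.
At the ceiling P = 19.7, quantity supplied = (19.7 − 13.7)/3.1 = 1.9355.
Willingness to pay at Q' = 1.9355: 28.25 − 3·1.9355 = 22.4435.
ΔQ = 2.3852 − 1.9355 = 0.4497; wedge = 22.4435 − 19.7 = 2.7435.
DWL = ½ × 0.4497 × 2.7435 = 0.62.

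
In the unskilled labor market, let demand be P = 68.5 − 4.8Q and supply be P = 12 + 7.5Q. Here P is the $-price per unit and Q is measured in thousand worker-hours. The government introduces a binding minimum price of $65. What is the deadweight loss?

$91.84 thousand

Competitive equilibrium: 68.5 − 4.8Q = 12 + 7.5Q → Q* = 4.5935, P* = 46.4512.
At the floor P = 65, quantity demanded = (68.5 − 65)/4.8 = 0.7292.
Sellers' marginal cost at Q' = 0.7292: 12 + 7.5·0.7292 = 17.469.
ΔQ = 4.5935 − 0.7292 = 3.8643; wedge = 65 − 17.469 = 47.531.
Welfare loss = ½ × 3.8643 × 47.531 = $91.84 thousand.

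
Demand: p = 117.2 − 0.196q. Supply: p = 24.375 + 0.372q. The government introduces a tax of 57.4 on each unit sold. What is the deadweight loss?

Competitive equilibrium: 117.2 − 0.196q = 24.375 + 0.372q → q* = 163.4243, p* = 85.1688.
With the tax, the buyer price exceeds the seller price by 57.4: (117.2 − 0.196q) − (24.375 + 0.372q) = 57.4 → q' = 62.368.
Δq = 163.4243 − 62.368 = 101.0563; the wedge equals the tax, 57.4.
DWL = ½ × 101.0563 × 57.4 = 2900.32.

2900.32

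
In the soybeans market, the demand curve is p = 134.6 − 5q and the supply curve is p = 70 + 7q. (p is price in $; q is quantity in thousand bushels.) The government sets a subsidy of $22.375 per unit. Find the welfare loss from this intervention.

Competitive equilibrium: 134.6 − 5q = 70 + 7q → q* = 5.3833, p* = 107.6833.
The subsidy lowers effective supply by 22.375: p = 47.625 + 7q.
New quantity: 134.6 − 5q = 47.625 + 7q → q' = 7.2479.
Overproduction Δq = 7.2479 − 5.3833 = 1.8646; wedge = subsidy = 22.375.
The triangle = ½ × 1.8646 × 22.375 = $20.86 thousand.

$20.86 thousand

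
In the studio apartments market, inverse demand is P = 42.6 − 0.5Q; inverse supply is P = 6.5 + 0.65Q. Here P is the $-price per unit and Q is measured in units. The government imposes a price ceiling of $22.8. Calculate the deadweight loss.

Competitive equilibrium: 42.6 − 0.5Q = 6.5 + 0.65Q → Q* = 31.3913, P* = 26.9043.
At the ceiling P = 22.8, quantity supplied = (22.8 − 6.5)/0.65 = 25.0769.
Willingness to pay at Q' = 25.0769: 42.6 − 0.5·25.0769 = 30.0616.
ΔQ = 31.3913 − 25.0769 = 6.3144; wedge = 30.0616 − 22.8 = 7.2616.
DWL = ½ × 6.3144 × 7.2616 = $22.93.

$22.93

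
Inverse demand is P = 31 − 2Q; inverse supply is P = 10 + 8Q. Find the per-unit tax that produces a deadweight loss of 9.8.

14

Competitive equilibrium: 31 − 2Q = 10 + 8Q → Q* = 2.1, P* = 26.8.
A tax t gives ΔQ = t/10 and wedge t, so DWL = t²/20.
t²/20 = 9.8 → t² = 196 → t = 14.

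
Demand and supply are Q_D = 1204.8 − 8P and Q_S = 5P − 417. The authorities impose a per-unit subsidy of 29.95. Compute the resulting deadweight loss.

1380

In inverse form: demand P = 150.6 − 0.125Q, supply P = 83.4 + 0.2Q.
Competitive equilibrium: 150.6 − 0.125Q = 83.4 + 0.2Q → Q* = 206.7692, P* = 124.7538.
The subsidy lowers effective supply by 29.95: P = 53.45 + 0.2Q.
New quantity: 150.6 − 0.125Q = 53.45 + 0.2Q → Q' = 298.9231.
Overproduction ΔQ = 298.9231 − 206.7692 = 92.1539; wedge = subsidy = 29.95.
Welfare loss = ½ × 92.1539 × 29.95 = 1380.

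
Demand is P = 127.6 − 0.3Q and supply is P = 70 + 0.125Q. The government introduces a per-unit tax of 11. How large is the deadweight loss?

Competitive equilibrium: 127.6 − 0.3Q = 70 + 0.125Q → Q* = 135.5294, P* = 86.9412.
With the tax, the buyer price exceeds the seller price by 11: (127.6 − 0.3Q) − (70 + 0.125Q) = 11 → Q' = 109.6471.
ΔQ = 135.5294 − 109.6471 = 25.8823; the wedge equals the tax, 11.
Deadweight loss = ½ × 25.8823 × 11 = 142.35.

142.35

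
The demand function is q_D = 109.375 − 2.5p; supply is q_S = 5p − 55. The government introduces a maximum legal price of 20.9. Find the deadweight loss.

7.75

In inverse form: demand p = 43.75 − 0.4q, supply p = 11 + 0.2q.
Competitive equilibrium: 43.75 − 0.4q = 11 + 0.2q → q* = 54.5833, p* = 21.9167.
At the ceiling p = 20.9, quantity supplied = (20.9 − 11)/0.2 = 49.5.
Willingness to pay at q' = 49.5: 43.75 − 0.4·49.5 = 23.95.
Δq = 54.5833 − 49.5 = 5.0833; wedge = 23.95 − 20.9 = 3.05.
Deadweight loss = ½ × 5.0833 × 3.05 = 7.75.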